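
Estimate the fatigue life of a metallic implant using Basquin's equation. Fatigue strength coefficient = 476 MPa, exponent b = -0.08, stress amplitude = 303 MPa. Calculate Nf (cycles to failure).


sigma_a = sigma_f' * (2Nf)^b
2Nf = (sigma_a/sigma_f')^(1/b)
2Nf = (303/476)^(1/-0.08)
2Nf = 283.17444
Nf = 141.6


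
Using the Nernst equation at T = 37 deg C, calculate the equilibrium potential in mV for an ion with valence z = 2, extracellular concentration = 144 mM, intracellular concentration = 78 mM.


E = (RT/(zF)) * ln(C_out/C_in)
T = 37 + 273.15 = 310.15 K
E = (8.314 * 310.15 / (2 * 96485)) * ln(144/78)
E = 8.193 mV


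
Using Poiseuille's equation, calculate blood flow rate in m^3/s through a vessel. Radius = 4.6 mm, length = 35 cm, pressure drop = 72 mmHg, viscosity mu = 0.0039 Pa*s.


Q = pi*r^4*dP / (8*mu*L)
r = 0.0046 m, L = 0.35 m
dP = 72 mmHg = 9599.184 Pa
Q = 0.001236 m^3/s


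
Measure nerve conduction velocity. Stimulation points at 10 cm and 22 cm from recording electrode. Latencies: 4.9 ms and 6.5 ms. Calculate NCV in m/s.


Distance = (22 - 10) / 100 = 0.12 m
dt = (6.5 - 4.9) / 1000 = 0.0016 s
NCV = dist / dt = 75 m/s


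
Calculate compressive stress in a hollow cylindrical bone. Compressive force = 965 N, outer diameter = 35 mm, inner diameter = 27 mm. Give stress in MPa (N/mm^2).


A = pi*(r_o^2 - r_i^2)
r_o = 17.5 mm, r_i = 13.5 mm
A = 389.557 mm^2
sigma = F/A = 965 / 389.557
sigma = 2.477 MPa


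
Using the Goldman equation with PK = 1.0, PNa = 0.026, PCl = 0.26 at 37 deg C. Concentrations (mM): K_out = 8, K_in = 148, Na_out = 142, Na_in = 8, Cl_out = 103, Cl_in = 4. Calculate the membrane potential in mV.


Vm = (RT/F)*ln((PK*Ko + PNa*Nao + PCl*Cli)/(PK*Ki + PNa*Nai + PCl*Clo))
Numer = 12.732, Denom = 174.988
Vm = -70.04 mV


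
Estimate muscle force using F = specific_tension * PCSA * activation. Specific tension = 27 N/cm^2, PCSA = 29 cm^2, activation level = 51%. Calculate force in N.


F = sigma * PCSA * activation
F = 27 * 29 * 0.51
F = 399.3 N


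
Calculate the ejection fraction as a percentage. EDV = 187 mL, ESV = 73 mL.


SV = EDV - ESV = 187 - 73 = 114 mL
EF = SV/EDV * 100 = 114/187 * 100
EF = 60.96%


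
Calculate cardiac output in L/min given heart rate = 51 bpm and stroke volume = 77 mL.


CO = HR * SV
CO = 51 * 77 / 1000
CO = 3.927 L/min


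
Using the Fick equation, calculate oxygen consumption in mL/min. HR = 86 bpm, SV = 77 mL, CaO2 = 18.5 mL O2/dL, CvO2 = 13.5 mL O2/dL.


CO = HR*SV = 86*77/1000 = 6.622 L/min
a-v O2 diff = 18.5 - 13.5 = 5 mL/dL
VO2 = CO * (CaO2-CvO2) * 10 dL/L
VO2 = 6.622 * 5 * 10
VO2 = 331.1 mL/min


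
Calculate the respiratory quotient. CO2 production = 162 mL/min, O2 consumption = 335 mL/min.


RQ = VCO2 / VO2
RQ = 162 / 335
RQ = 0.4836


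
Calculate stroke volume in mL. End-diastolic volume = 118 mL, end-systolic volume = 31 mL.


SV = EDV - ESV
SV = 118 - 31
SV = 87 mL


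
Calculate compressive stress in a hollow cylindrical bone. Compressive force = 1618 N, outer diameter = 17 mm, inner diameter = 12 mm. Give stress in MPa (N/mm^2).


A = pi*(r_o^2 - r_i^2)
r_o = 8.5 mm, r_i = 6 mm
A = 113.883 mm^2
sigma = F/A = 1618 / 113.883
sigma = 14.21 MPa


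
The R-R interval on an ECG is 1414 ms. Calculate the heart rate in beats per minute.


HR = 60 / RR_interval(s)
RR = 1414 ms = 1.414 s
HR = 60 / 1.414 = 42.43 bpm


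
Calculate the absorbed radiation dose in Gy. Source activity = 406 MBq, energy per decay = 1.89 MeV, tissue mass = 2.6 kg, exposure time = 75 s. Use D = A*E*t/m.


A = 406 MBq = 4.0600e+08 Bq
E = 1.89 MeV = 3.02778e-13 J
D = A*E*t/m = 4.0600e+08*3.02778e-13*75/2.6
D = 0.003546 Gy


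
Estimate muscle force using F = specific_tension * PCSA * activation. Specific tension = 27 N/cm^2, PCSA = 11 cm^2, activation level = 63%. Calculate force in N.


F = sigma * PCSA * activation
F = 27 * 11 * 0.63
F = 187.1 N


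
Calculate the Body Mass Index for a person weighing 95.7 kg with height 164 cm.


BMI = weight / height^2
height = 164 cm = 1.64 m
BMI = 95.7 / 1.64^2
BMI = 35.58 kg/m^2


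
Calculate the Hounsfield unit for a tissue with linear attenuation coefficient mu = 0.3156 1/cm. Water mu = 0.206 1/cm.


HU = ((mu_tissue - mu_water) / mu_water) * 1000
HU = ((0.3156 - 0.206) / 0.206) * 1000
HU = 532


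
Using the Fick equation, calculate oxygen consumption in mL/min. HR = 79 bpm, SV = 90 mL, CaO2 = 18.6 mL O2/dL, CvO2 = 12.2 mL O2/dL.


CO = HR*SV = 79*90/1000 = 7.11 L/min
a-v O2 diff = 18.6 - 12.2 = 6.4 mL/dL
VO2 = CO * (CaO2-CvO2) * 10 dL/L
VO2 = 7.11 * 6.4 * 10
VO2 = 455 mL/min


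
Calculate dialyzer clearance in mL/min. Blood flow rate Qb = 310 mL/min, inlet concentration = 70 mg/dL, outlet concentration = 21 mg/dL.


K = Qb * (Cb_in - Cb_out) / Cb_in
K = 310 * (70 - 21) / 70
K = 217 mL/min


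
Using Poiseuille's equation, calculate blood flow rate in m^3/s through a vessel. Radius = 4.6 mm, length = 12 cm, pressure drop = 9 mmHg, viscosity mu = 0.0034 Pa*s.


Q = pi*r^4*dP / (8*mu*L)
r = 0.0046 m, L = 0.12 m
dP = 9 mmHg = 1199.898 Pa
Q = 5.1710e-04 m^3/s


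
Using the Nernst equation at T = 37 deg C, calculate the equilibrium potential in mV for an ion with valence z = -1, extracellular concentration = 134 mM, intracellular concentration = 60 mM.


E = (RT/(zF)) * ln(C_out/C_in)
T = 37 + 273.15 = 310.15 K
E = (8.314 * 310.15 / (-1 * 96485)) * ln(134/60)
E = -21.47 mV


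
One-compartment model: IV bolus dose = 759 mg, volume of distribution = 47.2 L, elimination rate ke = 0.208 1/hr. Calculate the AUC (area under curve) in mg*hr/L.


C0 = Dose/Vd = 759/47.2 = 16.0805 mg/L
AUC = C0/ke = 16.0805/0.208
AUC = 77.31 mg*hr/L


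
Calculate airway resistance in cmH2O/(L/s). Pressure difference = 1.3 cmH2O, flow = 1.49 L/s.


R = dP / flow
R = 1.3 / 1.49
R = 0.8725 cmH2O/(L/s)


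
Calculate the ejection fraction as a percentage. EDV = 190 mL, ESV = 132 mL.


SV = EDV - ESV = 190 - 132 = 58 mL
EF = SV/EDV * 100 = 58/190 * 100
EF = 30.53%


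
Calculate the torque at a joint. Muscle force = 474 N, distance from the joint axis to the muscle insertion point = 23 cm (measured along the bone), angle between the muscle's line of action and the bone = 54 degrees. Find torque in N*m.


Torque = F * d * sin(theta)   (moment arm = d*sin(theta))
d = 23 cm = 0.23 m
Torque = 474 * 0.23 * sin(54)
Torque = 88.2 N*m


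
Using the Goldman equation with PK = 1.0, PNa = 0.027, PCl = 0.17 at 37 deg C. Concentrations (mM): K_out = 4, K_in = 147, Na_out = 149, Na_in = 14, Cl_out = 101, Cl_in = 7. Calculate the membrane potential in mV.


Vm = (RT/F)*ln((PK*Ko + PNa*Nao + PCl*Cli)/(PK*Ki + PNa*Nai + PCl*Clo))
Numer = 9.213, Denom = 164.548
Vm = -77.04 mV


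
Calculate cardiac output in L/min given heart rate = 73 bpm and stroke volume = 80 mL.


CO = HR * SV
CO = 73 * 80 / 1000
CO = 5.84 L/min


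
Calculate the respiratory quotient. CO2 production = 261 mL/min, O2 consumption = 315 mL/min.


RQ = VCO2 / VO2
RQ = 261 / 315
RQ = 0.8286


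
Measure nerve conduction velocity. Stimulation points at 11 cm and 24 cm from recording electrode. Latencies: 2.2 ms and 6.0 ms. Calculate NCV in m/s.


Distance = (24 - 11) / 100 = 0.13 m
dt = (6.0 - 2.2) / 1000 = 0.0038 s
NCV = dist / dt = 34.21 m/s


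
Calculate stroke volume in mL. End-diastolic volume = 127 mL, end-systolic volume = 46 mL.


SV = EDV - ESV
SV = 127 - 46
SV = 81 mL


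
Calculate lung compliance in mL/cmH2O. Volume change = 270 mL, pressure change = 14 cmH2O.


C = dV / dP
C = 270 / 14
C = 19.29 mL/cmH2O


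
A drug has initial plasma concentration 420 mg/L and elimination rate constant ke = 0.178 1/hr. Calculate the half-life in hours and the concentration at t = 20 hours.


t_half = ln(2) / ke = 0.693147 / 0.178 = 3.894 hr
C(t) = C0 * exp(-ke*t) = 420 * exp(-0.178*20)
C(20) = 11.94 mg/L


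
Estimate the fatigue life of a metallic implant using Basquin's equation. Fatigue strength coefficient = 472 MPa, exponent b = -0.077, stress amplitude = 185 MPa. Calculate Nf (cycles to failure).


sigma_a = sigma_f' * (2Nf)^b
2Nf = (sigma_a/sigma_f')^(1/b)
2Nf = (185/472)^(1/-0.077)
2Nf = 191747.97
Nf = 9.587e+04


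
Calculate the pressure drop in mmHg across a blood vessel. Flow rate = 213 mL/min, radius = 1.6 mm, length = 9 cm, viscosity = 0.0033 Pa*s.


dP = 8*mu*L*Q / (pi*r^4)
Q = 213 mL/min = 3.55e-06 m^3/s
dP = 409.68 Pa = 409.68 / 133.322 mmHg = 3.073 mmHg


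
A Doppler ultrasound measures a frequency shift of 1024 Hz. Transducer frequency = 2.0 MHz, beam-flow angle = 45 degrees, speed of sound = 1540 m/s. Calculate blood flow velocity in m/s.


v = fd * c / (2 * f0 * cos(theta))
v = 1024 * 1540 / (2 * 2.0000e+06 * cos(45))
v = 0.5575 m/s


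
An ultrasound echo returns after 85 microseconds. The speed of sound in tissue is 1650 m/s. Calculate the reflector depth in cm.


depth = c * t / 2
t = 85 us = 8.5000e-05 s
depth = 1650 * 8.5000e-05 / 2
depth = 0.070125 m = 7.0125 cm


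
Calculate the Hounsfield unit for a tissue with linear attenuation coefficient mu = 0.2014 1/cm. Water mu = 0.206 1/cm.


HU = ((mu_tissue - mu_water) / mu_water) * 1000
HU = ((0.2014 - 0.206) / 0.206) * 1000
HU = -22.33


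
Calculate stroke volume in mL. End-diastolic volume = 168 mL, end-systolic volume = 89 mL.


SV = EDV - ESV
SV = 168 - 89
SV = 79 mL


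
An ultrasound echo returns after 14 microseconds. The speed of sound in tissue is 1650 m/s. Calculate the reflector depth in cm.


depth = c * t / 2
t = 14 us = 1.4000e-05 s
depth = 1650 * 1.4000e-05 / 2
depth = 0.01155 m = 1.155 cm


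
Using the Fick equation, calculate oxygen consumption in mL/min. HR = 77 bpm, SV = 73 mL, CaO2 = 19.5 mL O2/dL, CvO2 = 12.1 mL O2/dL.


CO = HR*SV = 77*73/1000 = 5.621 L/min
a-v O2 diff = 19.5 - 12.1 = 7.4 mL/dL
VO2 = CO * (CaO2-CvO2) * 10 dL/L
VO2 = 5.621 * 7.4 * 10
VO2 = 416 mL/min


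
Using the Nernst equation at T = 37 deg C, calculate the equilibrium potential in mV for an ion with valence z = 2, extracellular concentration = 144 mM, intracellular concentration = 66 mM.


E = (RT/(zF)) * ln(C_out/C_in)
T = 37 + 273.15 = 310.15 K
E = (8.314 * 310.15 / (2 * 96485)) * ln(144/66)
E = 10.42 mV


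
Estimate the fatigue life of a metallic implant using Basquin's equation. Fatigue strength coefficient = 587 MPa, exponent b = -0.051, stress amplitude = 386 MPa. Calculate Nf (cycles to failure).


sigma_a = sigma_f' * (2Nf)^b
2Nf = (sigma_a/sigma_f')^(1/b)
2Nf = (386/587)^(1/-0.051)
2Nf = 3712.1324
Nf = 1856


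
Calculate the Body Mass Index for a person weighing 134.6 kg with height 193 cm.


BMI = weight / height^2
height = 193 cm = 1.93 m
BMI = 134.6 / 1.93^2
BMI = 36.14 kg/m^2


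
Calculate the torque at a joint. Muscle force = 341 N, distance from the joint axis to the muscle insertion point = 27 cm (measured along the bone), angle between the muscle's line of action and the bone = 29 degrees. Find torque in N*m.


Torque = F * d * sin(theta)   (moment arm = d*sin(theta))
d = 27 cm = 0.27 m
Torque = 341 * 0.27 * sin(29)
Torque = 44.64 N*m


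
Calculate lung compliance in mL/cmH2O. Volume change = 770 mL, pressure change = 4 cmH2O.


C = dV / dP
C = 770 / 4
C = 192.5 mL/cmH2O


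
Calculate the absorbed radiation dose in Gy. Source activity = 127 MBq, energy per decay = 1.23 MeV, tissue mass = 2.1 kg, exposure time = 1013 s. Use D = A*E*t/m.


A = 127 MBq = 1.2700e+08 Bq
E = 1.23 MeV = 1.97046e-13 J
D = A*E*t/m = 1.2700e+08*1.97046e-13*1013/2.1
D = 0.01207 Gy


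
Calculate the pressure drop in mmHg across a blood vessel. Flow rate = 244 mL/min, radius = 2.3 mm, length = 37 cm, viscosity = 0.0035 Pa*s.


dP = 8*mu*L*Q / (pi*r^4)
Q = 244 mL/min = 4.06667e-06 m^3/s
dP = 479.223 Pa = 479.223 / 133.322 mmHg = 3.594 mmHg


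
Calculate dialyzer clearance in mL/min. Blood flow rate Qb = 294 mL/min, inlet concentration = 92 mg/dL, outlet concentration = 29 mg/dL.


K = Qb * (Cb_in - Cb_out) / Cb_in
K = 294 * (92 - 29) / 92
K = 201.3 mL/min


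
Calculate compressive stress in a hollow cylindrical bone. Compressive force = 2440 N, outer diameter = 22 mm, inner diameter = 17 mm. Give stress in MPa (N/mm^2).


A = pi*(r_o^2 - r_i^2)
r_o = 11 mm, r_i = 8.5 mm
A = 153.153 mm^2
sigma = F/A = 2440 / 153.153
sigma = 15.93 MPa


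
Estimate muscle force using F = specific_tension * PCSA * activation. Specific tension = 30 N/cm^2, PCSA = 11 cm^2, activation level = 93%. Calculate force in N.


F = sigma * PCSA * activation
F = 30 * 11 * 0.93
F = 306.9 N


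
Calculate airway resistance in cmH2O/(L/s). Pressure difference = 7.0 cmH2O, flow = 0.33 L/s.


R = dP / flow
R = 7.0 / 0.33
R = 21.21 cmH2O/(L/s)


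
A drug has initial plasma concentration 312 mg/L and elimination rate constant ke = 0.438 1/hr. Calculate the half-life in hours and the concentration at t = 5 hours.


t_half = ln(2) / ke = 0.693147 / 0.438 = 1.583 hr
C(t) = C0 * exp(-ke*t) = 312 * exp(-0.438*5)
C(5) = 34.92 mg/L


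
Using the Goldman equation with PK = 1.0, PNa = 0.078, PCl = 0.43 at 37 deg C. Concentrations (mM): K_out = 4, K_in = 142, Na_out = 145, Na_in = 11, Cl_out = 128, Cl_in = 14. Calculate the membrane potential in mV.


Vm = (RT/F)*ln((PK*Ko + PNa*Nao + PCl*Cli)/(PK*Ki + PNa*Nai + PCl*Clo))
Numer = 21.33, Denom = 197.898
Vm = -59.53 mV


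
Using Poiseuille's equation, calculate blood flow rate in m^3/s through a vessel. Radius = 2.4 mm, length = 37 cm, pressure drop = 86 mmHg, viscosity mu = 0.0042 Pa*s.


Q = pi*r^4*dP / (8*mu*L)
r = 0.0024 m, L = 0.37 m
dP = 86 mmHg = 11465.692 Pa
Q = 9.6129e-05 m^3/s


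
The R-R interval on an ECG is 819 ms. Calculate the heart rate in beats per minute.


HR = 60 / RR_interval(s)
RR = 819 ms = 0.819 s
HR = 60 / 0.819 = 73.26 bpm


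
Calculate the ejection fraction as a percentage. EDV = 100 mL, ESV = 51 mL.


SV = EDV - ESV = 100 - 51 = 49 mL
EF = SV/EDV * 100 = 49/100 * 100
EF = 49%


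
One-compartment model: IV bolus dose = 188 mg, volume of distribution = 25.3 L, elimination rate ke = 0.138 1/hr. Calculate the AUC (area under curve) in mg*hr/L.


C0 = Dose/Vd = 188/25.3 = 7.43083 mg/L
AUC = C0/ke = 7.43083/0.138
AUC = 53.85 mg*hr/L


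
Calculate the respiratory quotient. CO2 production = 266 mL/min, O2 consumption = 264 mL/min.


RQ = VCO2 / VO2
RQ = 266 / 264
RQ = 1.008


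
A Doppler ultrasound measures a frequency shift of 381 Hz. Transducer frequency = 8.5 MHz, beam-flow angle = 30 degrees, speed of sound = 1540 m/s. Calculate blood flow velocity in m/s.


v = fd * c / (2 * f0 * cos(theta))
v = 381 * 1540 / (2 * 8.5000e+06 * cos(30))
v = 0.03985 m/s


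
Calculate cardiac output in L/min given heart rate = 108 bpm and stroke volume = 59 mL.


CO = HR * SV
CO = 108 * 59 / 1000
CO = 6.372 L/min


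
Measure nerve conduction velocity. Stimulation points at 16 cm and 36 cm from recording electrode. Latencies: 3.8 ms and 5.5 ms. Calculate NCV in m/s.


Distance = (36 - 16) / 100 = 0.2 m
dt = (5.5 - 3.8) / 1000 = 0.0017 s
NCV = dist / dt = 117.6 m/s


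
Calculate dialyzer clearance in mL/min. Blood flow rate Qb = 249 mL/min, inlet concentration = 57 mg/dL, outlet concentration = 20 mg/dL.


K = Qb * (Cb_in - Cb_out) / Cb_in
K = 249 * (57 - 20) / 57
K = 161.6 mL/min


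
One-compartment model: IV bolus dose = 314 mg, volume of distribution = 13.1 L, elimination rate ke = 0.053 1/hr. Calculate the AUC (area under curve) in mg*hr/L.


C0 = Dose/Vd = 314/13.1 = 23.9695 mg/L
AUC = C0/ke = 23.9695/0.053
AUC = 452.3 mg*hr/L


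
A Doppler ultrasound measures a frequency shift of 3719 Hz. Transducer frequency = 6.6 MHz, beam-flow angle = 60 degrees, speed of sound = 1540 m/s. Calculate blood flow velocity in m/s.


v = fd * c / (2 * f0 * cos(theta))
v = 3719 * 1540 / (2 * 6.6000e+06 * cos(60))
v = 0.8678 m/s


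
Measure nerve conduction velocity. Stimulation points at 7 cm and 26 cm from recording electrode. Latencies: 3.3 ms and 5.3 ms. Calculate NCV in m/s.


Distance = (26 - 7) / 100 = 0.19 m
dt = (5.3 - 3.3) / 1000 = 0.002 s
NCV = dist / dt = 95 m/s


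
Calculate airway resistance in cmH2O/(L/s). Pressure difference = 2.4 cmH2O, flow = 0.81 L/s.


R = dP / flow
R = 2.4 / 0.81
R = 2.963 cmH2O/(L/s)


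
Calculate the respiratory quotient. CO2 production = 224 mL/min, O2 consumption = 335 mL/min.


RQ = VCO2 / VO2
RQ = 224 / 335
RQ = 0.6687


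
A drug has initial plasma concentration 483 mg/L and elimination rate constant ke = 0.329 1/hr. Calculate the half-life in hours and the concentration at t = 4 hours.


t_half = ln(2) / ke = 0.693147 / 0.329 = 2.107 hr
C(t) = C0 * exp(-ke*t) = 483 * exp(-0.329*4)
C(4) = 129.5 mg/L


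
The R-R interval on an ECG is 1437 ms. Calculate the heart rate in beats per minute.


HR = 60 / RR_interval(s)
RR = 1437 ms = 1.437 s
HR = 60 / 1.437 = 41.75 bpm


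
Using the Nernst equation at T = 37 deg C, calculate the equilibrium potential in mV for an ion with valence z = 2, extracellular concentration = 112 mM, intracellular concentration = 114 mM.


E = (RT/(zF)) * ln(C_out/C_in)
T = 37 + 273.15 = 310.15 K
E = (8.314 * 310.15 / (2 * 96485)) * ln(112/114)
E = -0.2365 mV


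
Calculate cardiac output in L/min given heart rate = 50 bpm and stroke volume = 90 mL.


CO = HR * SV
CO = 50 * 90 / 1000
CO = 4.5 L/min


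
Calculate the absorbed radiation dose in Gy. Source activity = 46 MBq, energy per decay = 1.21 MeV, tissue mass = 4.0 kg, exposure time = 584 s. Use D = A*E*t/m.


A = 46 MBq = 4.6000e+07 Bq
E = 1.21 MeV = 1.93842e-13 J
D = A*E*t/m = 4.6000e+07*1.93842e-13*584/4.0
D = 0.001302 Gy


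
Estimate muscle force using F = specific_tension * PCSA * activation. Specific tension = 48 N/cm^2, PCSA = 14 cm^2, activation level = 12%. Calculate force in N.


F = sigma * PCSA * activation
F = 48 * 14 * 0.12
F = 80.64 N


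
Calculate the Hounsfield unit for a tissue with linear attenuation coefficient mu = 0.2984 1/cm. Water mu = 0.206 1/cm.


HU = ((mu_tissue - mu_water) / mu_water) * 1000
HU = ((0.2984 - 0.206) / 0.206) * 1000
HU = 448.5


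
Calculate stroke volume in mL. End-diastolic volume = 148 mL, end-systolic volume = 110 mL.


SV = EDV - ESV
SV = 148 - 110
SV = 38 mL


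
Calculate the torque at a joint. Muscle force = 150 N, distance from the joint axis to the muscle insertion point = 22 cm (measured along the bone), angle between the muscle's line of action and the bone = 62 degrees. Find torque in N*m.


Torque = F * d * sin(theta)   (moment arm = d*sin(theta))
d = 22 cm = 0.22 m
Torque = 150 * 0.22 * sin(62)
Torque = 29.14 N*m


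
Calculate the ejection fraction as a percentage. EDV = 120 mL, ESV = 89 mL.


SV = EDV - ESV = 120 - 89 = 31 mL
EF = SV/EDV * 100 = 31/120 * 100
EF = 25.83%


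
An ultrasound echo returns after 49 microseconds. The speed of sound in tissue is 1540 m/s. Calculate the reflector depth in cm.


depth = c * t / 2
t = 49 us = 4.9000e-05 s
depth = 1540 * 4.9000e-05 / 2
depth = 0.03773 m = 3.773 cm


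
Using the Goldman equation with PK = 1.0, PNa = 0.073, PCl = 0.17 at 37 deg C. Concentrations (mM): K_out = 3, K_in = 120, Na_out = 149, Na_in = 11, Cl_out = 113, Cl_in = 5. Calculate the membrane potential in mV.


Vm = (RT/F)*ln((PK*Ko + PNa*Nao + PCl*Cli)/(PK*Ki + PNa*Nai + PCl*Clo))
Numer = 14.727, Denom = 140.013
Vm = -60.19 mV


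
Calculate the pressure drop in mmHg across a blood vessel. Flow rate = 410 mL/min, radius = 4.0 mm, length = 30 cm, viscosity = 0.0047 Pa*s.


dP = 8*mu*L*Q / (pi*r^4)
Q = 410 mL/min = 6.83333e-06 m^3/s
dP = 95.8411 Pa = 95.8411 / 133.322 mmHg = 0.7189 mmHg


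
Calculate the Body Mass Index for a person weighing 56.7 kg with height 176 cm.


BMI = weight / height^2
height = 176 cm = 1.76 m
BMI = 56.7 / 1.76^2
BMI = 18.3 kg/m^2


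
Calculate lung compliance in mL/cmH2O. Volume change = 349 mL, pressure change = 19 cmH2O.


C = dV / dP
C = 349 / 19
C = 18.37 mL/cmH2O


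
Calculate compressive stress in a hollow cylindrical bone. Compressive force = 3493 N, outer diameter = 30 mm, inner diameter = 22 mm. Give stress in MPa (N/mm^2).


A = pi*(r_o^2 - r_i^2)
r_o = 15 mm, r_i = 11 mm
A = 326.726 mm^2
sigma = F/A = 3493 / 326.726
sigma = 10.69 MPa


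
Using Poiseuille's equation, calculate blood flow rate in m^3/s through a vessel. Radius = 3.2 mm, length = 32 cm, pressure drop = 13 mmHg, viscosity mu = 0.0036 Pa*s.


Q = pi*r^4*dP / (8*mu*L)
r = 0.0032 m, L = 0.32 m
dP = 13 mmHg = 1733.186 Pa
Q = 6.1952e-05 m^3/s


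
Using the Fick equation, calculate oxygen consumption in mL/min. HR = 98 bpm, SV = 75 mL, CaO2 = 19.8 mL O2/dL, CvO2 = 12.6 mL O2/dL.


CO = HR*SV = 98*75/1000 = 7.35 L/min
a-v O2 diff = 19.8 - 12.6 = 7.2 mL/dL
VO2 = CO * (CaO2-CvO2) * 10 dL/L
VO2 = 7.35 * 7.2 * 10
VO2 = 529.2 mL/min


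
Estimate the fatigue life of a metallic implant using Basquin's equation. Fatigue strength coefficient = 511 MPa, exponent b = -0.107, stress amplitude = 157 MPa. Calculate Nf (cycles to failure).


sigma_a = sigma_f' * (2Nf)^b
2Nf = (sigma_a/sigma_f')^(1/b)
2Nf = (157/511)^(1/-0.107)
2Nf = 61647.888
Nf = 3.082e+04


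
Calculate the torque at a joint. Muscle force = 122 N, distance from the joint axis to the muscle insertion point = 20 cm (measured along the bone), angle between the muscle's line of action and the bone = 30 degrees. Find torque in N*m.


Torque = F * d * sin(theta)   (moment arm = d*sin(theta))
d = 20 cm = 0.2 m
Torque = 122 * 0.2 * sin(30)
Torque = 12.2 N*m


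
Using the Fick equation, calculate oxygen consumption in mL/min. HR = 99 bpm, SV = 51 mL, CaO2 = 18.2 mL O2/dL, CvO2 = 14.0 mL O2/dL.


CO = HR*SV = 99*51/1000 = 5.049 L/min
a-v O2 diff = 18.2 - 14.0 = 4.2 mL/dL
VO2 = CO * (CaO2-CvO2) * 10 dL/L
VO2 = 5.049 * 4.2 * 10
VO2 = 212.1 mL/min


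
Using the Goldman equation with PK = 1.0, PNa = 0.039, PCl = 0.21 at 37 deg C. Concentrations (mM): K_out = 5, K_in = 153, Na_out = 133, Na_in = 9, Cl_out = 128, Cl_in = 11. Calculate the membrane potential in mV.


Vm = (RT/F)*ln((PK*Ko + PNa*Nao + PCl*Cli)/(PK*Ki + PNa*Nai + PCl*Clo))
Numer = 12.497, Denom = 180.231
Vm = -71.32 mV


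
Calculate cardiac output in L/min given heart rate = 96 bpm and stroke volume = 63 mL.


CO = HR * SV
CO = 96 * 63 / 1000
CO = 6.048 L/min


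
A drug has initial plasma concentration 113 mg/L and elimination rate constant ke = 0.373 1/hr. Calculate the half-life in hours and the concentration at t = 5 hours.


t_half = ln(2) / ke = 0.693147 / 0.373 = 1.858 hr
C(t) = C0 * exp(-ke*t) = 113 * exp(-0.373*5)
C(5) = 17.5 mg/L


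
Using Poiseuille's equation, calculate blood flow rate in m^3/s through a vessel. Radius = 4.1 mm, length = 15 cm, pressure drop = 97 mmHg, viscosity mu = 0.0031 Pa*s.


Q = pi*r^4*dP / (8*mu*L)
r = 0.0041 m, L = 0.15 m
dP = 97 mmHg = 12932.234 Pa
Q = 0.003086 m^3/s


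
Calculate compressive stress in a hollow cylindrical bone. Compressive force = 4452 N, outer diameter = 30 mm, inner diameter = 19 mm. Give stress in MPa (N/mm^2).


A = pi*(r_o^2 - r_i^2)
r_o = 15 mm, r_i = 9.5 mm
A = 423.33 mm^2
sigma = F/A = 4452 / 423.33
sigma = 10.52 MPa


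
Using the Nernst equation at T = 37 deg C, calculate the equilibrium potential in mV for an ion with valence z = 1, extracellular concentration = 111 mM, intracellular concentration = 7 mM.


E = (RT/(zF)) * ln(C_out/C_in)
T = 37 + 273.15 = 310.15 K
E = (8.314 * 310.15 / (1 * 96485)) * ln(111/7)
E = 73.86 mV


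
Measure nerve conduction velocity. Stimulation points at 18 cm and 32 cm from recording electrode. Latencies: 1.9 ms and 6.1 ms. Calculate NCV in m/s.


Distance = (32 - 18) / 100 = 0.14 m
dt = (6.1 - 1.9) / 1000 = 0.0042 s
NCV = dist / dt = 33.33 m/s


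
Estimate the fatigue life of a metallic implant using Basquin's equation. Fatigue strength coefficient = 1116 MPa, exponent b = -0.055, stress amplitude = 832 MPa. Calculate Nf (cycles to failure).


sigma_a = sigma_f' * (2Nf)^b
2Nf = (sigma_a/sigma_f')^(1/b)
2Nf = (832/1116)^(1/-0.055)
2Nf = 208.41304
Nf = 104.2


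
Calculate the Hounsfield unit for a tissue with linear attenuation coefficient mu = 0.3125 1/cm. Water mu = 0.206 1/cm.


HU = ((mu_tissue - mu_water) / mu_water) * 1000
HU = ((0.3125 - 0.206) / 0.206) * 1000
HU = 517


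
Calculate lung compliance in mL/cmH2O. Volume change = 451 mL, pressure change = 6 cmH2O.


C = dV / dP
C = 451 / 6
C = 75.17 mL/cmH2O


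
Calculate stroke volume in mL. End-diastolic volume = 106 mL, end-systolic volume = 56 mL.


SV = EDV - ESV
SV = 106 - 56
SV = 50 mL


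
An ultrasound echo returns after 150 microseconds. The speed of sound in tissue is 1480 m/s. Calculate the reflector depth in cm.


depth = c * t / 2
t = 150 us = 1.5000e-04 s
depth = 1480 * 1.5000e-04 / 2
depth = 0.111 m = 11.1 cm


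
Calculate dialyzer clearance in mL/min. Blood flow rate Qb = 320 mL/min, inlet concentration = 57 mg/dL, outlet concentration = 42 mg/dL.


K = Qb * (Cb_in - Cb_out) / Cb_in
K = 320 * (57 - 42) / 57
K = 84.21 mL/min


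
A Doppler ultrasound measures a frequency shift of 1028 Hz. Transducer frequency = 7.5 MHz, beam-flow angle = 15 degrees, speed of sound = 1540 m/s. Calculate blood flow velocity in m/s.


v = fd * c / (2 * f0 * cos(theta))
v = 1028 * 1540 / (2 * 7.5000e+06 * cos(15))
v = 0.1093 m/s


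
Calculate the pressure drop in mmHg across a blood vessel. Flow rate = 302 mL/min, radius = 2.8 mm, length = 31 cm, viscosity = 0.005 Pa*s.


dP = 8*mu*L*Q / (pi*r^4)
Q = 302 mL/min = 5.03333e-06 m^3/s
dP = 323.218 Pa = 323.218 / 133.322 mmHg = 2.424 mmHg


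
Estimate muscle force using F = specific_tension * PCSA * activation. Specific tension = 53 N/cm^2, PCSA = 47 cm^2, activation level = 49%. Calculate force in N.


F = sigma * PCSA * activation
F = 53 * 47 * 0.49
F = 1221 N


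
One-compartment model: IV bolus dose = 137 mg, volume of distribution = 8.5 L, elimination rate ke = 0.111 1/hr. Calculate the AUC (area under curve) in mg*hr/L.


C0 = Dose/Vd = 137/8.5 = 16.1176 mg/L
AUC = C0/ke = 16.1176/0.111
AUC = 145.2 mg*hr/L


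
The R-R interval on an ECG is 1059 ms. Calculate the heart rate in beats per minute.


HR = 60 / RR_interval(s)
RR = 1059 ms = 1.059 s
HR = 60 / 1.059 = 56.66 bpm


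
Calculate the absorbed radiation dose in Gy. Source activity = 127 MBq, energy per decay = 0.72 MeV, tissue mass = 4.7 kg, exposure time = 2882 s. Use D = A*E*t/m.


A = 127 MBq = 1.2700e+08 Bq
E = 0.72 MeV = 1.15344e-13 J
D = A*E*t/m = 1.2700e+08*1.15344e-13*2882/4.7
D = 0.008982 Gy


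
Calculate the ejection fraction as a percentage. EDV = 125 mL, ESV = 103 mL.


SV = EDV - ESV = 125 - 103 = 22 mL
EF = SV/EDV * 100 = 22/125 * 100
EF = 17.6%


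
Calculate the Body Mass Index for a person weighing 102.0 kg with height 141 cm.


BMI = weight / height^2
height = 141 cm = 1.41 m
BMI = 102.0 / 1.41^2
BMI = 51.31 kg/m^2


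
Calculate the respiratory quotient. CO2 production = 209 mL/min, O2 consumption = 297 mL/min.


RQ = VCO2 / VO2
RQ = 209 / 297
RQ = 0.7037


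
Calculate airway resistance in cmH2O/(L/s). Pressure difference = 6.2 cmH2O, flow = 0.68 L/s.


R = dP / flow
R = 6.2 / 0.68
R = 9.118 cmH2O/(L/s)


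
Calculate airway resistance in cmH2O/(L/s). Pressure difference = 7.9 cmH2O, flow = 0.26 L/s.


R = dP / flow
R = 7.9 / 0.26
R = 30.38 cmH2O/(L/s)


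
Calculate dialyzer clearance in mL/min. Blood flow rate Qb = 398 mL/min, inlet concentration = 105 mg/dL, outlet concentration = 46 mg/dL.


K = Qb * (Cb_in - Cb_out) / Cb_in
K = 398 * (105 - 46) / 105
K = 223.6 mL/min


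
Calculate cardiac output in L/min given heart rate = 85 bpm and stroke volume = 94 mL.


CO = HR * SV
CO = 85 * 94 / 1000
CO = 7.99 L/min


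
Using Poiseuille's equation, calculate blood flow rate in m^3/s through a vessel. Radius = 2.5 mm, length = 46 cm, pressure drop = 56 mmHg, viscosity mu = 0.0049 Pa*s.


Q = pi*r^4*dP / (8*mu*L)
r = 0.0025 m, L = 0.46 m
dP = 56 mmHg = 7466.032 Pa
Q = 5.0811e-05 m^3/s


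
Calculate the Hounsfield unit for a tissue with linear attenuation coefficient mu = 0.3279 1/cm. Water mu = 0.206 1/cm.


HU = ((mu_tissue - mu_water) / mu_water) * 1000
HU = ((0.3279 - 0.206) / 0.206) * 1000
HU = 591.7


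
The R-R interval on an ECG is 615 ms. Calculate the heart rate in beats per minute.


HR = 60 / RR_interval(s)
RR = 615 ms = 0.615 s
HR = 60 / 0.615 = 97.56 bpm


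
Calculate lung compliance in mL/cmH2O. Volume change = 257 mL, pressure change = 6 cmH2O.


C = dV / dP
C = 257 / 6
C = 42.83 mL/cmH2O


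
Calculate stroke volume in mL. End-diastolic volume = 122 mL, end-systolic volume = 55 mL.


SV = EDV - ESV
SV = 122 - 55
SV = 67 mL


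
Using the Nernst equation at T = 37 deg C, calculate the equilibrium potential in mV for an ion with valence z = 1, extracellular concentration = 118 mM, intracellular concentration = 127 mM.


E = (RT/(zF)) * ln(C_out/C_in)
T = 37 + 273.15 = 310.15 K
E = (8.314 * 310.15 / (1 * 96485)) * ln(118/127)
E = -1.964 mV


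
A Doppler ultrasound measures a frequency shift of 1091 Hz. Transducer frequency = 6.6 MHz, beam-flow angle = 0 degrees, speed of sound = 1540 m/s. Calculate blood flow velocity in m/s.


v = fd * c / (2 * f0 * cos(theta))
v = 1091 * 1540 / (2 * 6.6000e+06 * cos(0))
v = 0.1273 m/s


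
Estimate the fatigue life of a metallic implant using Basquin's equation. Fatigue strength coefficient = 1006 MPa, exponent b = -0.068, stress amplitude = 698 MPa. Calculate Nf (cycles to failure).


sigma_a = sigma_f' * (2Nf)^b
2Nf = (sigma_a/sigma_f')^(1/b)
2Nf = (698/1006)^(1/-0.068)
2Nf = 215.99783
Nf = 108


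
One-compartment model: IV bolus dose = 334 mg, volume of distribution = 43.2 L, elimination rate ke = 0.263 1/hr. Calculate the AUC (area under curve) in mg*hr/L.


C0 = Dose/Vd = 334/43.2 = 7.73148 mg/L
AUC = C0/ke = 7.73148/0.263
AUC = 29.4 mg*hr/L


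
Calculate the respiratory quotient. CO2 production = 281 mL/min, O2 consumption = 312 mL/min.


RQ = VCO2 / VO2
RQ = 281 / 312
RQ = 0.9006


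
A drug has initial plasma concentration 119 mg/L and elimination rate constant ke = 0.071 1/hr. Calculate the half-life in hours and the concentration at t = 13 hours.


t_half = ln(2) / ke = 0.693147 / 0.071 = 9.763 hr
C(t) = C0 * exp(-ke*t) = 119 * exp(-0.071*13)
C(13) = 47.28 mg/L


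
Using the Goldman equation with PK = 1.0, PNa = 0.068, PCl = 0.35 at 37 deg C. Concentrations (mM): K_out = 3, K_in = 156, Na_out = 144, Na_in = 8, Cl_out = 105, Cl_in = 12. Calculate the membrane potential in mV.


Vm = (RT/F)*ln((PK*Ko + PNa*Nao + PCl*Cli)/(PK*Ki + PNa*Nai + PCl*Clo))
Numer = 16.992, Denom = 193.294
Vm = -64.98 mV


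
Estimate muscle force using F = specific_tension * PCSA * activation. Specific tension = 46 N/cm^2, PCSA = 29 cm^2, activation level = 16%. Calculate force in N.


F = sigma * PCSA * activation
F = 46 * 29 * 0.16
F = 213.4 N


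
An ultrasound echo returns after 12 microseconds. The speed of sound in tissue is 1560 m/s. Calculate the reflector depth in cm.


depth = c * t / 2
t = 12 us = 1.2000e-05 s
depth = 1560 * 1.2000e-05 / 2
depth = 0.00936 m = 0.936 cm


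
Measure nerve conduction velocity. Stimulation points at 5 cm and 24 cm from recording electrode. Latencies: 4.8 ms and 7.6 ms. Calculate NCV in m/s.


Distance = (24 - 5) / 100 = 0.19 m
dt = (7.6 - 4.8) / 1000 = 0.0028 s
NCV = dist / dt = 67.86 m/s


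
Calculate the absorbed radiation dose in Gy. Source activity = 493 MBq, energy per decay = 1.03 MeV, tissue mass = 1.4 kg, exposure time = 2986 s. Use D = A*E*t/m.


A = 493 MBq = 4.9300e+08 Bq
E = 1.03 MeV = 1.65006e-13 J
D = A*E*t/m = 4.9300e+08*1.65006e-13*2986/1.4
D = 0.1735 Gy


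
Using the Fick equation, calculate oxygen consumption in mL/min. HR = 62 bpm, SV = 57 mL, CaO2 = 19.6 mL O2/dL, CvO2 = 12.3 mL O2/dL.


CO = HR*SV = 62*57/1000 = 3.534 L/min
a-v O2 diff = 19.6 - 12.3 = 7.3 mL/dL
VO2 = CO * (CaO2-CvO2) * 10 dL/L
VO2 = 3.534 * 7.3 * 10
VO2 = 258 mL/min


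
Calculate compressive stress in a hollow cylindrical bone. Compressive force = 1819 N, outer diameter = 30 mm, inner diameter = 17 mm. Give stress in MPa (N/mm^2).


A = pi*(r_o^2 - r_i^2)
r_o = 15 mm, r_i = 8.5 mm
A = 479.878 mm^2
sigma = F/A = 1819 / 479.878
sigma = 3.791 MPa


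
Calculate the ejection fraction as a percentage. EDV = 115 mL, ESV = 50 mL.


SV = EDV - ESV = 115 - 50 = 65 mL
EF = SV/EDV * 100 = 65/115 * 100
EF = 56.52%


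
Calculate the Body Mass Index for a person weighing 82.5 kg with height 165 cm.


BMI = weight / height^2
height = 165 cm = 1.65 m
BMI = 82.5 / 1.65^2
BMI = 30.3 kg/m^2


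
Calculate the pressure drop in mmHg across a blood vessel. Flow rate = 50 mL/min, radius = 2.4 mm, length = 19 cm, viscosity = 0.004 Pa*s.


dP = 8*mu*L*Q / (pi*r^4)
Q = 50 mL/min = 8.33333e-07 m^3/s
dP = 48.6102 Pa = 48.6102 / 133.322 mmHg = 0.3646 mmHg


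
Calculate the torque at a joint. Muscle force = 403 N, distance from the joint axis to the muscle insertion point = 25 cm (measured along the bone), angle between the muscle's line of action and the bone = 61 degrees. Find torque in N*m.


Torque = F * d * sin(theta)   (moment arm = d*sin(theta))
d = 25 cm = 0.25 m
Torque = 403 * 0.25 * sin(61)
Torque = 88.12 N*m


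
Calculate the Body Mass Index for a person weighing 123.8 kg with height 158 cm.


BMI = weight / height^2
height = 158 cm = 1.58 m
BMI = 123.8 / 1.58^2
BMI = 49.59 kg/m^2


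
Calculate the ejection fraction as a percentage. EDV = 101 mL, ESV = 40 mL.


SV = EDV - ESV = 101 - 40 = 61 mL
EF = SV/EDV * 100 = 61/101 * 100
EF = 60.4%


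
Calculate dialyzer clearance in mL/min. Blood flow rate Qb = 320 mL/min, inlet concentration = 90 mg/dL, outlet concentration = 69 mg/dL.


K = Qb * (Cb_in - Cb_out) / Cb_in
K = 320 * (90 - 69) / 90
K = 74.67 mL/min


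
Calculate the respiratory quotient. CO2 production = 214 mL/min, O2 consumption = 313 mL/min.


RQ = VCO2 / VO2
RQ = 214 / 313
RQ = 0.6837


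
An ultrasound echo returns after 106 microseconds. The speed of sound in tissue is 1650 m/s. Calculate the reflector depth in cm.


depth = c * t / 2
t = 106 us = 1.0600e-04 s
depth = 1650 * 1.0600e-04 / 2
depth = 0.08745 m = 8.745 cm


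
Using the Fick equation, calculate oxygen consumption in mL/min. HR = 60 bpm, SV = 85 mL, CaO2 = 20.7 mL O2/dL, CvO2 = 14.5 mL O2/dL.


CO = HR*SV = 60*85/1000 = 5.1 L/min
a-v O2 diff = 20.7 - 14.5 = 6.2 mL/dL
VO2 = CO * (CaO2-CvO2) * 10 dL/L
VO2 = 5.1 * 6.2 * 10
VO2 = 316.2 mL/min


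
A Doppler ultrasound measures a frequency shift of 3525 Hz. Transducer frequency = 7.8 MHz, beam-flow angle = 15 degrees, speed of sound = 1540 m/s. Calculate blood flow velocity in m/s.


v = fd * c / (2 * f0 * cos(theta))
v = 3525 * 1540 / (2 * 7.8000e+06 * cos(15))
v = 0.3603 m/s


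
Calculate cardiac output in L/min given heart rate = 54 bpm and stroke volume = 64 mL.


CO = HR * SV
CO = 54 * 64 / 1000
CO = 3.456 L/min


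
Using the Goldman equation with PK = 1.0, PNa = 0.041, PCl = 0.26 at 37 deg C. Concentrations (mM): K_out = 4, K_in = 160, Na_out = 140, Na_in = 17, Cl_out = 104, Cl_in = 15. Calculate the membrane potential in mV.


Vm = (RT/F)*ln((PK*Ko + PNa*Nao + PCl*Cli)/(PK*Ki + PNa*Nai + PCl*Clo))
Numer = 13.64, Denom = 187.737
Vm = -70.07 mV


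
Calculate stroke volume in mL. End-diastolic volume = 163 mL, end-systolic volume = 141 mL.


SV = EDV - ESV
SV = 163 - 141
SV = 22 mL


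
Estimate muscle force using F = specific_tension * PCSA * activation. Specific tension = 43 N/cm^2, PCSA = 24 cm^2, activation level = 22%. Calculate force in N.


F = sigma * PCSA * activation
F = 43 * 24 * 0.22
F = 227 N


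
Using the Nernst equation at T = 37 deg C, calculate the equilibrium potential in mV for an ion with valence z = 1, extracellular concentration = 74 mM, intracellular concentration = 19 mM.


E = (RT/(zF)) * ln(C_out/C_in)
T = 37 + 273.15 = 310.15 K
E = (8.314 * 310.15 / (1 * 96485)) * ln(74/19)
E = 36.34 mV


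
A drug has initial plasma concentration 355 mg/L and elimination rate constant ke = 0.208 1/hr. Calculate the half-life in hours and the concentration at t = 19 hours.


t_half = ln(2) / ke = 0.693147 / 0.208 = 3.332 hr
C(t) = C0 * exp(-ke*t) = 355 * exp(-0.208*19)
C(19) = 6.822 mg/L


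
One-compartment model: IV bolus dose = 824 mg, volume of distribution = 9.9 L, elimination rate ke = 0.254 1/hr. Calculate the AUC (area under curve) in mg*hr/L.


C0 = Dose/Vd = 824/9.9 = 83.2323 mg/L
AUC = C0/ke = 83.2323/0.254
AUC = 327.7 mg*hr/L


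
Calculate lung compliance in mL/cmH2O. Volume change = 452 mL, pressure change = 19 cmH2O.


C = dV / dP
C = 452 / 19
C = 23.79 mL/cmH2O


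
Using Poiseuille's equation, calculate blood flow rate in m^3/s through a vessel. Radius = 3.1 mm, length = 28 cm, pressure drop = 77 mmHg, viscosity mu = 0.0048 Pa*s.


Q = pi*r^4*dP / (8*mu*L)
r = 0.0031 m, L = 0.28 m
dP = 77 mmHg = 10265.794 Pa
Q = 2.7701e-04 m^3/s


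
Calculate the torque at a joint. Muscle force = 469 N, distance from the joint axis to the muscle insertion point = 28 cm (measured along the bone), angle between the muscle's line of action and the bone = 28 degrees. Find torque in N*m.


Torque = F * d * sin(theta)   (moment arm = d*sin(theta))
d = 28 cm = 0.28 m
Torque = 469 * 0.28 * sin(28)
Torque = 61.65 N*m


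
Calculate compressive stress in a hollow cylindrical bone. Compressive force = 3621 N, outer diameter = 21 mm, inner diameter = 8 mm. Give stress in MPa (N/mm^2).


A = pi*(r_o^2 - r_i^2)
r_o = 10.5 mm, r_i = 4 mm
A = 296.095 mm^2
sigma = F/A = 3621 / 296.095
sigma = 12.23 MPa


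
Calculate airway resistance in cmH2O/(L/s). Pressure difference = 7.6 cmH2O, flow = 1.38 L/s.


R = dP / flow
R = 7.6 / 1.38
R = 5.507 cmH2O/(L/s)


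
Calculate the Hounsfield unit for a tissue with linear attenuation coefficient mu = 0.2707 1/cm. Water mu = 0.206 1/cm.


HU = ((mu_tissue - mu_water) / mu_water) * 1000
HU = ((0.2707 - 0.206) / 0.206) * 1000
HU = 314.1


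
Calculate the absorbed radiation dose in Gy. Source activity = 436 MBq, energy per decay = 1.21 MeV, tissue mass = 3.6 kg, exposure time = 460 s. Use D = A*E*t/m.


A = 436 MBq = 4.3600e+08 Bq
E = 1.21 MeV = 1.93842e-13 J
D = A*E*t/m = 4.3600e+08*1.93842e-13*460/3.6
D = 0.0108 Gy


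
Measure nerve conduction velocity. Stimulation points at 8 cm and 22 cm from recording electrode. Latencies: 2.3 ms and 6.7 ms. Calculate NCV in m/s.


Distance = (22 - 8) / 100 = 0.14 m
dt = (6.7 - 2.3) / 1000 = 0.0044 s
NCV = dist / dt = 31.82 m/s


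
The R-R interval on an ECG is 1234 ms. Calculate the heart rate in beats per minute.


HR = 60 / RR_interval(s)
RR = 1234 ms = 1.234 s
HR = 60 / 1.234 = 48.62 bpm


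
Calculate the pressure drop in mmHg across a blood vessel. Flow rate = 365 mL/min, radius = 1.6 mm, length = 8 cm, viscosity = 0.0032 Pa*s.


dP = 8*mu*L*Q / (pi*r^4)
Q = 365 mL/min = 6.08333e-06 m^3/s
dP = 605.12 Pa = 605.12 / 133.322 mmHg = 4.539 mmHg


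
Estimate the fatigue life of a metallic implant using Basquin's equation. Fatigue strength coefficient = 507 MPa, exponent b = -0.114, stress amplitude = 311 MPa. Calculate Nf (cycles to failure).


sigma_a = sigma_f' * (2Nf)^b
2Nf = (sigma_a/sigma_f')^(1/b)
2Nf = (311/507)^(1/-0.114)
2Nf = 72.747955
Nf = 36.37


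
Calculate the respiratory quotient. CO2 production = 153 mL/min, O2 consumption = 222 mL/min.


RQ = VCO2 / VO2
RQ = 153 / 222
RQ = 0.6892


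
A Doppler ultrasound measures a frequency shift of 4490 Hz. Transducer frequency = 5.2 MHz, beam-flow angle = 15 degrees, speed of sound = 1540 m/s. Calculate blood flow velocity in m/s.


v = fd * c / (2 * f0 * cos(theta))
v = 4490 * 1540 / (2 * 5.2000e+06 * cos(15))
v = 0.6883 m/s
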